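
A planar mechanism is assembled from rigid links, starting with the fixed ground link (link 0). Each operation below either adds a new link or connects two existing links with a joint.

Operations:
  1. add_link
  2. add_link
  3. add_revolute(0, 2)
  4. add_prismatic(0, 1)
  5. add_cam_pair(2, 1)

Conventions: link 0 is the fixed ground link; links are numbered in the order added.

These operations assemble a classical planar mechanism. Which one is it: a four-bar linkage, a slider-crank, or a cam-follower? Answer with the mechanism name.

links: 3 (incl. ground); joints: 1 revolute, 1 prismatic, 1 higher (cam) pair, forming one closed loop
3 links, revolute + prismatic + higher pair in one loop → cam-follower

cam-follower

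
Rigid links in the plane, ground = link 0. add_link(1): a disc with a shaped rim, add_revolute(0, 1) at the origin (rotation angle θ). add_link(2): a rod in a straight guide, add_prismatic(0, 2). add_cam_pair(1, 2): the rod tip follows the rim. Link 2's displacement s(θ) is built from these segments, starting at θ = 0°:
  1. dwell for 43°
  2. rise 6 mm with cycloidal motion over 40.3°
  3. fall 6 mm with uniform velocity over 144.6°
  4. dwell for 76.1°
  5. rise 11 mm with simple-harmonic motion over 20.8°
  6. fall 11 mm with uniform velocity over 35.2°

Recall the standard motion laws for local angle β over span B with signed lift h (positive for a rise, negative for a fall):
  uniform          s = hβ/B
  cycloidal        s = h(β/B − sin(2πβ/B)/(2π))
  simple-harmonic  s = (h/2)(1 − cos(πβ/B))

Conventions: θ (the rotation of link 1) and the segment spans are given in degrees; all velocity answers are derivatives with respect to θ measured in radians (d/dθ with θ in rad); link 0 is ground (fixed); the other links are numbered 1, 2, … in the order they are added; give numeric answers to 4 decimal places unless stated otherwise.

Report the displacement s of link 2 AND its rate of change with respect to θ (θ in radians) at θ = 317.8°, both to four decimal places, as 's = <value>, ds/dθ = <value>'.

segment 1 (0° to 43°, dwell): s unchanged at 0.0000
segment 2 (43° to 83.3°, cycloidal, h = 6) is passed completely: s = 0.0000 + (6) = 6.0000
segment 3 (83.3° to 227.9°, uniform, h = -6) is passed completely: s = 6.0000 + (-6) = 0.0000
segment 4 (227.9° to 304°, dwell): s unchanged at 0.0000
θ = 317.8° falls in segment 5 (304° to 324.8°, simple-harmonic, h = 11): β = 317.8 − 304 = 13.8°, B = 20.8°; Δs = 11/2·(1 − cos(π·0.6635)) = 8.2019; s = 0.0000 + 8.2019 = 8.2019
velocity in seg [304°–324.8°] (simple-harmonic), θ in radians: β = 13.8° = 0.2409 rad, B = 20.8° = 0.3630 rad; ds/dθ = (πh/(2B)) sin(πβ/B) = (π·11/(2·0.3630)) sin(π·0.6635) = 41.457012 mm/rad

s = 8.2019, ds/dθ = 41.4570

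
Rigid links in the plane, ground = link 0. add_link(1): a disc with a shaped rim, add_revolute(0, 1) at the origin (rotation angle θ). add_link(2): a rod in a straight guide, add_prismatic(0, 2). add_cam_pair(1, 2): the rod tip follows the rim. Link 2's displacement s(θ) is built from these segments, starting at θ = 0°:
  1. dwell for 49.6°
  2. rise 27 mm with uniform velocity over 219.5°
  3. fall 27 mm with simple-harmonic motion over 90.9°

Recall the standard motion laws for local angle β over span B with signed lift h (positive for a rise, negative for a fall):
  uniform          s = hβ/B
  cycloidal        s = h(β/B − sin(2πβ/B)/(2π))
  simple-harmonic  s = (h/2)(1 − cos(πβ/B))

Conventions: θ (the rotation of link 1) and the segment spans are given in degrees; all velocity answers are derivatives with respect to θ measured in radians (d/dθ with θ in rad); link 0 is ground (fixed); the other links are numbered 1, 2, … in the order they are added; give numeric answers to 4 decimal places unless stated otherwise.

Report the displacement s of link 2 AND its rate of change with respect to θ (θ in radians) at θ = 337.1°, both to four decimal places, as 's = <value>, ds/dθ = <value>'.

segment 1 (0° to 49.6°, dwell): s unchanged at 0.0000
segment 2 (49.6° to 269.1°, uniform, h = 27) is passed completely: s = 0.0000 + (27) = 27.0000
θ = 337.1° falls in segment 3 (269.1° to 360°, simple-harmonic, h = -27): β = 337.1 − 269.1 = 68°, B = 90.9°; Δs = -27/2·(1 − cos(π·0.7481)) = -22.9880; s = 27.0000 − 22.9880 = 4.0120
velocity in seg [269.1°–360°] (simple-harmonic), θ in radians: β = 68° = 1.1868 rad, B = 90.9° = 1.5865 rad; ds/dθ = (πh/(2B)) sin(πβ/B) = (π·(-27)/(2·1.5865)) sin(π·0.7481) = -19.016836 mm/rad

s = 4.0120, ds/dθ = -19.0168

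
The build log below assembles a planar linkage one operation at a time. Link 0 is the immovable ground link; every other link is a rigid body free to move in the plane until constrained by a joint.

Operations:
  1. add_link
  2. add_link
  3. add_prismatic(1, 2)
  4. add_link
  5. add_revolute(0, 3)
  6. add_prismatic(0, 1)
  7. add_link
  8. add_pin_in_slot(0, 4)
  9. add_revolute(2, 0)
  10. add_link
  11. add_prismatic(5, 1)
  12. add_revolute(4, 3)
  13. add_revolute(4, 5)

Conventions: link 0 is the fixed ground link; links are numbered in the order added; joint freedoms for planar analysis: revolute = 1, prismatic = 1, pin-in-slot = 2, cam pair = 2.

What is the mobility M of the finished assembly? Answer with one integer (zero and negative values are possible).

L=1 J1=0 J2=0
add link → L=2 J1=0 J2=0
add link → L=3 J1=0 J2=0
P@1,2 dof=1 J1 → L=3 J1=1 J2=0
add link → L=4 J1=1 J2=0
R@0,3 dof=1 J1 → L=4 J1=2 J2=0
P@0,1 dof=1 J1 → L=4 J1=3 J2=0
add link → L=5 J1=3 J2=0
PS@0,4 dof=2 J2 → L=5 J1=3 J2=1
R@2,0 dof=1 J1 → L=5 J1=4 J2=1
add link → L=6 J1=4 J2=1
P@5,1 dof=1 J1 → L=6 J1=5 J2=1
R@4,3 dof=1 J1 → L=6 J1=6 J2=1
R@4,5 dof=1 J1 → L=6 J1=7 J2=1
M=3(L−1)−2J1−J2=3·5−2·7−1=0

M = 0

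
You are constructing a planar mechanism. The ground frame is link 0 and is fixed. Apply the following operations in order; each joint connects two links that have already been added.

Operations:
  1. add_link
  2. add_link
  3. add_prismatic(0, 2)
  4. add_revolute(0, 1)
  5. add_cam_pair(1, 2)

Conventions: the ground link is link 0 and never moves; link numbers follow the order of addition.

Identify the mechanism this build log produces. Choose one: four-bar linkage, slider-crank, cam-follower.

links: 3 (incl. ground); joints: 1 revolute, 1 prismatic, 1 higher (cam) pair, forming one closed loop
3 links, revolute + prismatic + higher pair in one loop → cam-follower

cam-follower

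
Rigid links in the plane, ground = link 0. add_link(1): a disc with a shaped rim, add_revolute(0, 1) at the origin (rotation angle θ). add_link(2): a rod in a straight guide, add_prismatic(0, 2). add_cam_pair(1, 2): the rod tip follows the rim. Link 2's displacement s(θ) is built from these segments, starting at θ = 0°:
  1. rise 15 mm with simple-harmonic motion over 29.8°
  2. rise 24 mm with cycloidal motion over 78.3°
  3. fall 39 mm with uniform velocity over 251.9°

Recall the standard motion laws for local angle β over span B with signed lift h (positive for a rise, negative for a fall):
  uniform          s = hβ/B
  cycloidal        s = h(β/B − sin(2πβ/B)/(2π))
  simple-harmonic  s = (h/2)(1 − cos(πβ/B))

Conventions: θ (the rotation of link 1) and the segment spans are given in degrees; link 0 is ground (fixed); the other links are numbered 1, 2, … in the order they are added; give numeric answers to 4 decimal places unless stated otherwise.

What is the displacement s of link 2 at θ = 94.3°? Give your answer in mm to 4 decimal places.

segment 1 (0° to 29.8°, simple-harmonic, h = 15) is passed completely: s = 0.0000 + (15) = 15.0000
θ = 94.3° falls in segment 2 (29.8° to 108.1°, cycloidal, h = 24): β = 94.3 − 29.8 = 64.5°, B = 78.3°; Δs = 24·(0.8238 − sin(2π·0.8238)/(2π)) = 23.1870; s = 15.0000 + 23.1870 = 38.1870

38.1870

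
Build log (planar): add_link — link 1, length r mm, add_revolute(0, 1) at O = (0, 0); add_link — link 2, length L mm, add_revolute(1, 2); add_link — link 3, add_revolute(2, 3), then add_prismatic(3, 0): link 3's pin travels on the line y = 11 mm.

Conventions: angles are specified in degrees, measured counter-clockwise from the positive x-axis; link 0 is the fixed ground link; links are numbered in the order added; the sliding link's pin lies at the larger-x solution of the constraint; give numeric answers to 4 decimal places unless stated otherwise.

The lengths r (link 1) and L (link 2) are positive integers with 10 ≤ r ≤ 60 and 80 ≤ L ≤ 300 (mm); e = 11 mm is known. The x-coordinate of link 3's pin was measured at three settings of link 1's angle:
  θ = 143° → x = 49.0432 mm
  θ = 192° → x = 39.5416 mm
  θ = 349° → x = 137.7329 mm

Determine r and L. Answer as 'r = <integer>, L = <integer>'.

constraint per measurement: (x − r cos θ)² + (r sin θ − e)² = L²
subtracting the θ₁ and θ₂ equations cancels the r² and L² terms:
r = (x₁² − x₂²) / (2[(x₁cos θ₁ + e sin θ₁) − (x₂cos θ₂ + e sin θ₂)]) = 50.0006 → r = 50
L² = (x₁ − r cos θ₁)² + (r sin θ₁ − e)² = 8281.0030 → L = 91.0000 → L = 91
check at θ₃=349°: x = 137.7329 (printed 137.7329) ✓

r = 50, L = 91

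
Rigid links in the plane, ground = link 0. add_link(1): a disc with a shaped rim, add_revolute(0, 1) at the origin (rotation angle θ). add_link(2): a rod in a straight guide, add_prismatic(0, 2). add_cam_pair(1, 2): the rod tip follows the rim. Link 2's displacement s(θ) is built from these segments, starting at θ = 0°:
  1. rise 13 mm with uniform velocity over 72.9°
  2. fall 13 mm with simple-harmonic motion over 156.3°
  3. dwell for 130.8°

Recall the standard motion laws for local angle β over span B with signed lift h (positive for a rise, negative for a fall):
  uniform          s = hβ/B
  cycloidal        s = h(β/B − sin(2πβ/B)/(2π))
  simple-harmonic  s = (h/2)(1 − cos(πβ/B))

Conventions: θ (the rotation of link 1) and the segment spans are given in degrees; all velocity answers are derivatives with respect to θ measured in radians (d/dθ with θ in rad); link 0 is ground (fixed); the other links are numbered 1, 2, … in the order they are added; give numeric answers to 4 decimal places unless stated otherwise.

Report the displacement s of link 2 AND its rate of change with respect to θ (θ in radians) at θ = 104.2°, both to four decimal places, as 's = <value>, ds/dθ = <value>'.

segment 1 (0° to 72.9°, uniform, h = 13) is passed completely: s = 0.0000 + (13) = 13.0000
θ = 104.2° falls in segment 2 (72.9° to 229.2°, simple-harmonic, h = -13): β = 104.2 − 72.9 = 31.3°, B = 156.3°; Δs = -13/2·(1 − cos(π·0.2003)) = -1.2445; s = 13.0000 − 1.2445 = 11.7555
velocity in seg [72.9°–229.2°] (simple-harmonic), θ in radians: β = 31.3° = 0.5463 rad, B = 156.3° = 2.7279 rad; ds/dθ = (πh/(2B)) sin(πβ/B) = (π·(-13)/(2·2.7279)) sin(π·0.2003) = -4.404796 mm/rad

s = 11.7555, ds/dθ = -4.4048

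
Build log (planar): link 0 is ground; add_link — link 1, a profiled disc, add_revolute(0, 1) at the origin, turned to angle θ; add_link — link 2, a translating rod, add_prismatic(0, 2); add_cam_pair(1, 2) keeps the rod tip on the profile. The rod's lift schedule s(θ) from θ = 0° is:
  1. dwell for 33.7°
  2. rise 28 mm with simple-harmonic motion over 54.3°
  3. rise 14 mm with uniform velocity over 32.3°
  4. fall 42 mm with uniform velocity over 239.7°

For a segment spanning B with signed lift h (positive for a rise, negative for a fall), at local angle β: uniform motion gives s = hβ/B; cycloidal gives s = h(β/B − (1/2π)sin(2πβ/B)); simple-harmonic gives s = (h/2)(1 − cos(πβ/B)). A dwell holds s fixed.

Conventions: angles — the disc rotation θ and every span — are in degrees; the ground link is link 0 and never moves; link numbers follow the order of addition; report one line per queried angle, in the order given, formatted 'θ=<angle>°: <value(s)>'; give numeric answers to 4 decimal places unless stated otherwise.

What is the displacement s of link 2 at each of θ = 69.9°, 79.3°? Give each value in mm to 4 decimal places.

seg 1 [0°–33.7°] dwell: s stays 0.0000
seg 2 [33.7°–88°] simple-harmonic, h=28: θ=69.9° here. β=36.2, B=54.3. 28/2·(1 − cos(π·0.6667)) = 21.0000 → s = 21.0000
seg 2 [33.7°–88°] simple-harmonic, h=28: θ=79.3° here. β=45.6, B=54.3. 28/2·(1 − cos(π·0.8398)) = 26.2636 → s = 26.2636

θ=69.9°: 21.0000
θ=79.3°: 26.2636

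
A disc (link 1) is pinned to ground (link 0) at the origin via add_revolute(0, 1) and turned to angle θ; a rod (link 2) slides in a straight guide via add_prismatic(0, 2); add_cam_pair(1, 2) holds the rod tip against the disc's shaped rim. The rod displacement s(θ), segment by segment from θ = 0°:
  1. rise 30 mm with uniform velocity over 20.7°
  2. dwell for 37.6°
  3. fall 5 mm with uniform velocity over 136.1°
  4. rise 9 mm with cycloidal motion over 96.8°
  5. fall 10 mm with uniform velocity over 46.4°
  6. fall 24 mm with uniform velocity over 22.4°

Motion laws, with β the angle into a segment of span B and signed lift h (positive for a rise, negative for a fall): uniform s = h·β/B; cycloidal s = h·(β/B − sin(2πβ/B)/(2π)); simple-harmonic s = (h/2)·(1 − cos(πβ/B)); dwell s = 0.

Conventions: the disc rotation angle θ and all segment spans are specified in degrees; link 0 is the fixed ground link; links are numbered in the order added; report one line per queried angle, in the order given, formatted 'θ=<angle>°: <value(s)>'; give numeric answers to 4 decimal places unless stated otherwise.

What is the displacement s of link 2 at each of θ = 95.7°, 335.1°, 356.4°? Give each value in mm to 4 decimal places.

segment 1 (0° to 20.7°, uniform, h = 30) is passed completely: s = 0.0000 + (30) = 30.0000
segment 2 (20.7° to 58.3°, dwell): s unchanged at 30.0000
θ = 95.7° falls in segment 3 (58.3° to 194.4°, uniform, h = -5): β = 95.7 − 58.3 = 37.4°, B = 136.1°; Δs = -5·37.4/136.1 = -1.3740; s = 30.0000 − 1.3740 = 28.6260
segment 3 (58.3° to 194.4°, uniform, h = -5) is passed completely: s = 30.0000 + (-5) = 25.0000
segment 4 (194.4° to 291.2°, cycloidal, h = 9) is passed completely: s = 25.0000 + (9) = 34.0000
θ = 335.1° falls in segment 5 (291.2° to 337.6°, uniform, h = -10): β = 335.1 − 291.2 = 43.9°, B = 46.4°; Δs = -10·43.9/46.4 = -9.4612; s = 34.0000 − 9.4612 = 24.5388
segment 5 (291.2° to 337.6°, uniform, h = -10) is passed completely: s = 34.0000 + (-10) = 24.0000
θ = 356.4° falls in segment 6 (337.6° to 360°, uniform, h = -24): β = 356.4 − 337.6 = 18.8°, B = 22.4°; Δs = -24·18.8/22.4 = -20.1429; s = 24.0000 − 20.1429 = 3.8571

θ=95.7°: 28.6260
θ=335.1°: 24.5388
θ=356.4°: 3.8571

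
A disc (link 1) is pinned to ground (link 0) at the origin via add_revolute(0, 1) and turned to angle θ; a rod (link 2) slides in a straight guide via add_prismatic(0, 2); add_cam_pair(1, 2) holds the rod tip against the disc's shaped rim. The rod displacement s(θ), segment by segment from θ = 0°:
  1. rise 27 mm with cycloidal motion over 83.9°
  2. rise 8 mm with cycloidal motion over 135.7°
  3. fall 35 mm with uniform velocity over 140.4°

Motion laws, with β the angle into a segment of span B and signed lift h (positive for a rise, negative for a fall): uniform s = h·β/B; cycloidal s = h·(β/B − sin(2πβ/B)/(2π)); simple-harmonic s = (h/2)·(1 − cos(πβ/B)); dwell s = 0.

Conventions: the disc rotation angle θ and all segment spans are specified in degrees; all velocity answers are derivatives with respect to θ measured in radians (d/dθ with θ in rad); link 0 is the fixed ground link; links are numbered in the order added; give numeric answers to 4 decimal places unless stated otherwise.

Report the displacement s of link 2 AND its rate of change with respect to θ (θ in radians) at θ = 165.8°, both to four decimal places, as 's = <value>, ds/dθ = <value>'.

segment 1 (0° to 83.9°, cycloidal, h = 27) is passed completely: s = 0.0000 + (27) = 27.0000
θ = 165.8° falls in segment 2 (83.9° to 219.6°, cycloidal, h = 8): β = 165.8 − 83.9 = 81.9°, B = 135.7°; Δs = 8·(0.6035 − sin(2π·0.6035)/(2π)) = 5.5994; s = 27.0000 + 5.5994 = 32.5994
velocity in seg [83.9°–219.6°] (cycloidal), θ in radians: β = 81.9° = 1.4294 rad, B = 135.7° = 2.3684 rad; ds/dθ = (h/B)(1 − cos(2πβ/B)) = (8/2.3684)(1 − cos(2π·0.6035)) = 6.065684 mm/rad

s = 32.5994, ds/dθ = 6.0657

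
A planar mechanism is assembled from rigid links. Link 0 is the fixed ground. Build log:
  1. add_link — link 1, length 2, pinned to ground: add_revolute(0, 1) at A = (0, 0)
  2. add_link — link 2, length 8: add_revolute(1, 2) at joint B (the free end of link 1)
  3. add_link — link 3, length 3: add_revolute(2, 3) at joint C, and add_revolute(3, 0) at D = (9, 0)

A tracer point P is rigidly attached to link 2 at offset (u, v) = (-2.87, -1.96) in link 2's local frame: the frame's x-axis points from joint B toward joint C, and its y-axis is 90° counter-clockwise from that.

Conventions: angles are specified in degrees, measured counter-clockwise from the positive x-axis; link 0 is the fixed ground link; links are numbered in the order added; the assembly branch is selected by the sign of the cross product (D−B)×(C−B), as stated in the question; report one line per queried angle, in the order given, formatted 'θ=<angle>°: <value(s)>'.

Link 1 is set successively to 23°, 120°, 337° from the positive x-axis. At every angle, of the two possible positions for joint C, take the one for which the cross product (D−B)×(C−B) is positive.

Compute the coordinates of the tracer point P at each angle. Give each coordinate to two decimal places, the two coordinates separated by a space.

A=(0,0), D=(9.00,0)
θ=23°: B = A + 2.00·(cos23°, sin23°) = (1.8410, 0.7815)
θ=23°: |BD| = 7.2015
θ=23°: circle(B,8.00) ∩ circle(D,3.00): a=7.4194, h=2.9921
θ=23°:   candidates: C₊=(9.5413,2.9508) cross=21.547; C₋=(8.8919,-2.9981) cross=-21.547
θ=23°:   branch + wants cross > 0 → take C=(9.5413,2.9508) (cross=21.547)
θ=23°: ex = (C−B)/|BC| = (0.9625,0.2712); ey = (-0.2712,0.9625)
θ=23°: P = B + -2.87·ex + -1.96·ey = (-0.3900,-1.8833)
θ=120°: B = A + 2.00·(cos120°, sin120°) = (-1.0000, 1.7321)
θ=120°: |BD| = 10.1489
θ=120°: circle(B,8.00) ∩ circle(D,3.00): a=7.7841, h=1.8460
θ=120°:   candidates: C₊=(6.9850,2.2225) cross=18.735; C₋=(6.3549,-1.4153) cross=-18.735
θ=120°:   branch + wants cross > 0 → take C=(6.9850,2.2225) (cross=18.735)
θ=120°: ex = (C−B)/|BC| = (0.9981,0.0613); ey = (-0.0613,0.9981)
θ=120°: P = B + -2.87·ex + -1.96·ey = (-3.7444,-0.4002)
θ=337°: B = A + 2.00·(cos337°, sin337°) = (1.8410, -0.7815)
θ=337°: |BD| = 7.2015
θ=337°: circle(B,8.00) ∩ circle(D,3.00): a=7.4194, h=2.9921
θ=337°:   candidates: C₊=(8.8919,2.9981) cross=21.547; C₋=(9.5413,-2.9508) cross=-21.547
θ=337°:   branch + wants cross > 0 → take C=(8.8919,2.9981) (cross=21.547)
θ=337°: ex = (C−B)/|BC| = (0.8814,0.4724); ey = (-0.4724,0.8814)
θ=337°: P = B + -2.87·ex + -1.96·ey = (0.2375,-3.8648)

θ=23°: -0.39 -1.88
θ=120°: -3.74 -0.40
θ=337°: 0.24 -3.86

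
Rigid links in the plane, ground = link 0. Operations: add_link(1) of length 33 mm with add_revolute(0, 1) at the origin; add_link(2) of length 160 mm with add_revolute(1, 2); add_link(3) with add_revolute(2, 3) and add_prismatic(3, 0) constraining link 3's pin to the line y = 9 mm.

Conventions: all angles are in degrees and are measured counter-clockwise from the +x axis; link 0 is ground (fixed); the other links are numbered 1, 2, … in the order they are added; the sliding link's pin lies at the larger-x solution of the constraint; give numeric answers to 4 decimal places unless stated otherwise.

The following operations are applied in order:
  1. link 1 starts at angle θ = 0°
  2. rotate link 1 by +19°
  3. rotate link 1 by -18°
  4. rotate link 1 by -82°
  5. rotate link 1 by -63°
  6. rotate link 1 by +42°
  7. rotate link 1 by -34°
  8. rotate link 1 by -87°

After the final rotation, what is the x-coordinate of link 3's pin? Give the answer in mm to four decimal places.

geometry: r = 33 mm, L = 160 mm, e = 9 mm; θ starts at 0°
rotate link 1 by +19°: θ ← 0° +19° = 19°
rotate link 1 by -18°: θ ← 19° -18° = 1°
rotate link 1 by -82°: θ ← 1° -82° = -81°
rotate link 1 by -63°: θ ← -81° -63° = -144°
rotate link 1 by +42°: θ ← -144° +42° = -102°
rotate link 1 by -34°: θ ← -102° -34° = -136°
rotate link 1 by -87°: θ ← -136° -87° = -223°
crank pin P = (r cos θ, r sin θ) = (-24.134672, 22.505946)
h = r sin θ − e = 22.505946 − 9 = 13.505946
x = r cos θ + √(L² − h²) = -24.134672 + 159.428948 = 135.294276

135.2943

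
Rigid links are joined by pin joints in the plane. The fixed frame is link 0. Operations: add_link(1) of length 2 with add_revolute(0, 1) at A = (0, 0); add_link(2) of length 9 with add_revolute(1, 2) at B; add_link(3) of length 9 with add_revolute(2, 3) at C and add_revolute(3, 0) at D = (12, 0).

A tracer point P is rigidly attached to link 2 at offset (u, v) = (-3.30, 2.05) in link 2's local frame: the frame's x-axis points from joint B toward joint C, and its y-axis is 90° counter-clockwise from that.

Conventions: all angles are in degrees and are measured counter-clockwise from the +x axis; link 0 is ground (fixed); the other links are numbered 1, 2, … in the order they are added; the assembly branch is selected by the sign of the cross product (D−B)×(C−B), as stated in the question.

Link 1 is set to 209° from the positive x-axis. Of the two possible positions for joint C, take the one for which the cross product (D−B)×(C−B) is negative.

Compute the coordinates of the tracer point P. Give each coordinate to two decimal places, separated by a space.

A=(0,0), D=(12.00,0)
B = A + 2.00·(cos209°, sin209°) = (-1.7492, -0.9696)
|BD| = 13.7834
circle(B,9.00) ∩ circle(D,9.00): a=6.8917, h=5.7883
  candidates: C₊=(4.7182,5.2892) cross=79.783; C₋=(5.5326,-6.2588) cross=-79.783
  branch - wants cross < 0 → take C=(5.5326,-6.2588) (cross=-79.783)
ex = (C−B)/|BC| = (0.8091,-0.5877); ey = (0.5877,0.8091)
P = B + -3.30·ex + 2.05·ey = (-3.2145,2.6284)

-3.21 2.63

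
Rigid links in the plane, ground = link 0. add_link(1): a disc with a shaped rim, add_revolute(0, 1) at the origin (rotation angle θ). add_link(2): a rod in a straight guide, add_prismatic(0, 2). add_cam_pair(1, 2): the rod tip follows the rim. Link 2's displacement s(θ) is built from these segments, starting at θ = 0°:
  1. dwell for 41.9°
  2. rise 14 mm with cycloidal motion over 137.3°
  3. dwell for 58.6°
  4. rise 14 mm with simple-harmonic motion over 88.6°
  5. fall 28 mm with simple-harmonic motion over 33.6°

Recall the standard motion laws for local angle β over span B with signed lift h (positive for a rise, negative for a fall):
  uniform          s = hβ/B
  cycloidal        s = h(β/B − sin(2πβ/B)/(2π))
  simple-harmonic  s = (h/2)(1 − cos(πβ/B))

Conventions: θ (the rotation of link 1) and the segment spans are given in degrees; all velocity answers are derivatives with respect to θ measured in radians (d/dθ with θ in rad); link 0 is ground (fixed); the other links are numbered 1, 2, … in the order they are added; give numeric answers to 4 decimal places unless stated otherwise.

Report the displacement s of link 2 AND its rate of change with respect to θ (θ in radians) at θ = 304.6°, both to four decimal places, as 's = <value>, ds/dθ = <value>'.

segment 1 (0° to 41.9°, dwell): s unchanged at 0.0000
segment 2 (41.9° to 179.2°, cycloidal, h = 14) is passed completely: s = 0.0000 + (14) = 14.0000
segment 3 (179.2° to 237.8°, dwell): s unchanged at 14.0000
θ = 304.6° falls in segment 4 (237.8° to 326.4°, simple-harmonic, h = 14): β = 304.6 − 237.8 = 66.8°, B = 88.6°; Δs = 14/2·(1 − cos(π·0.7540)) = 12.0108; s = 14.0000 + 12.0108 = 26.0108
velocity in seg [237.8°–326.4°] (simple-harmonic), θ in radians: β = 66.8° = 1.1659 rad, B = 88.6° = 1.5464 rad; ds/dθ = (πh/(2B)) sin(πβ/B) = (π·14/(2·1.5464)) sin(π·0.7540) = 9.930352 mm/rad

s = 26.0108, ds/dθ = 9.9304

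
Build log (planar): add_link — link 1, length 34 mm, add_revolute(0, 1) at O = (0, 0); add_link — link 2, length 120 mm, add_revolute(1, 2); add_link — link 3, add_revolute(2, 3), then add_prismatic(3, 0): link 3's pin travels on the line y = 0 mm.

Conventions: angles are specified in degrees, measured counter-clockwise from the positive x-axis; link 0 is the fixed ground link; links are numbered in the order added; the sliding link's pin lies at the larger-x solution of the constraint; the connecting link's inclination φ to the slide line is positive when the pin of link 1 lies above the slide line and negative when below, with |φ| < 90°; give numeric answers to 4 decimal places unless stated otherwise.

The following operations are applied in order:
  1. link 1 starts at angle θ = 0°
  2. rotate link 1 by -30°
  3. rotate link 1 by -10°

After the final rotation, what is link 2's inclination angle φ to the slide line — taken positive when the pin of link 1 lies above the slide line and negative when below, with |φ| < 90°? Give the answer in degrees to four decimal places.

geometry: r = 34 mm, L = 120 mm, e = 0 mm; θ starts at 0°
rotate link 1 by -30°: θ ← 0° -30° = -30°
rotate link 1 by -10°: θ ← -30° -10° = -40°
h = r sin θ − e = -21.854779 − 0 = -21.854779
sin φ = h / L = -21.854779 / 120 = -0.18212316
φ = arcsin(-0.18212316) = -10.493452°

-10.4935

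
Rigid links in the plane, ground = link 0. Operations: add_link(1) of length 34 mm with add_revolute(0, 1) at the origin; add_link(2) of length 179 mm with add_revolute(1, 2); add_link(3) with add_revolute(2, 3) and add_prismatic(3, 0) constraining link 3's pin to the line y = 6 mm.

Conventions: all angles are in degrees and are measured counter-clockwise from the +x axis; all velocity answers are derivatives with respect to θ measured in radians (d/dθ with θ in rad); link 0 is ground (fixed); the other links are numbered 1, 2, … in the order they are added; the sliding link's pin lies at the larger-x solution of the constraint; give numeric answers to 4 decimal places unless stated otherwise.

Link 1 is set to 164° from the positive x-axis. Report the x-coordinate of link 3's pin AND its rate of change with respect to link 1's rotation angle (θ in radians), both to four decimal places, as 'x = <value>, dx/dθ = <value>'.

geometry: r = 34 mm, L = 179 mm, e = 6 mm
crank pin P = (r cos θ, r sin θ) = (-32.682898, 9.371670)
h = r sin θ − e = 9.371670 − 6 = 3.371670
x = r cos θ + √(L² − h²) = -32.682898 + 178.968243 = 146.285345
dx/dθ = −r sin θ − h·r cos θ/√(L² − h²) (θ in radians; h = 3.371670) = -8.755941

x = 146.2853, dx/dθ = -8.7559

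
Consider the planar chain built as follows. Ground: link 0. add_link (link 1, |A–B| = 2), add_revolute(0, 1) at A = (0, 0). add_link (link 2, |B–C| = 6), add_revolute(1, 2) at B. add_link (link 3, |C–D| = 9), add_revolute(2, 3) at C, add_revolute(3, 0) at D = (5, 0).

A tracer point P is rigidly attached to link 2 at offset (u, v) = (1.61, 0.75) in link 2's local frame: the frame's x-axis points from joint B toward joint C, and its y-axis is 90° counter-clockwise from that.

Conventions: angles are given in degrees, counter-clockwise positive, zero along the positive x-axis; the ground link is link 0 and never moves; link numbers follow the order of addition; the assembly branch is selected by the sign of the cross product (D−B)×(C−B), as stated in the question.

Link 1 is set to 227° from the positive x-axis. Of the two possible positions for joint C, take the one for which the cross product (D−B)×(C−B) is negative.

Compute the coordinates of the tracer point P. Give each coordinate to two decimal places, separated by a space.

A=(0,0), D=(5.00,0)
B = A + 2.00·(cos227°, sin227°) = (-1.3640, -1.4627)
|BD| = 6.5299
circle(B,6.00) ∩ circle(D,9.00): a=-0.1807, h=5.9973
  candidates: C₊=(-2.8835,4.3417) cross=39.162; C₋=(-0.1967,-7.3481) cross=-39.162
  branch - wants cross < 0 → take C=(-0.1967,-7.3481) (cross=-39.162)
ex = (C−B)/|BC| = (0.1945,-0.9809); ey = (0.9809,0.1945)
P = B + 1.61·ex + 0.75·ey = (-0.3151,-2.8960)

-0.32 -2.90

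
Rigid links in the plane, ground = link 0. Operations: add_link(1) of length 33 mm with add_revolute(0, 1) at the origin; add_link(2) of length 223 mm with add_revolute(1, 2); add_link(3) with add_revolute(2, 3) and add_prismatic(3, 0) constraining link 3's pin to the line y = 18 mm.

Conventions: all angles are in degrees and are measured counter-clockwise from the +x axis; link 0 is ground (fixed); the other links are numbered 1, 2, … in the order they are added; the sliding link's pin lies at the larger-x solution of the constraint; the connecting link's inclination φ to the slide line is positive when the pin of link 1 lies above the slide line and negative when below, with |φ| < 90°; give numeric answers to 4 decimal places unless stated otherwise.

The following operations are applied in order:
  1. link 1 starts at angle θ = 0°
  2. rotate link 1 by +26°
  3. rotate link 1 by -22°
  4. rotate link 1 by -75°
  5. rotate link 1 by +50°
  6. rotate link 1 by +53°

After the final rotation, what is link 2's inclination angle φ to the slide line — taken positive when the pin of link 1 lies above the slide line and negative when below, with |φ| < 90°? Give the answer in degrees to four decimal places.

geometry: r = 33 mm, L = 223 mm, e = 18 mm; θ starts at 0°
rotate link 1 by +26°: θ ← 0° +26° = 26°
rotate link 1 by -22°: θ ← 26° -22° = 4°
rotate link 1 by -75°: θ ← 4° -75° = -71°
rotate link 1 by +50°: θ ← -71° +50° = -21°
rotate link 1 by +53°: θ ← -21° +53° = 32°
h = r sin θ − e = 17.487336 − 18 = -0.512664
sin φ = h / L = -0.512664 / 223 = -0.00229894
φ = arcsin(-0.00229894) = -0.131720°

-0.1317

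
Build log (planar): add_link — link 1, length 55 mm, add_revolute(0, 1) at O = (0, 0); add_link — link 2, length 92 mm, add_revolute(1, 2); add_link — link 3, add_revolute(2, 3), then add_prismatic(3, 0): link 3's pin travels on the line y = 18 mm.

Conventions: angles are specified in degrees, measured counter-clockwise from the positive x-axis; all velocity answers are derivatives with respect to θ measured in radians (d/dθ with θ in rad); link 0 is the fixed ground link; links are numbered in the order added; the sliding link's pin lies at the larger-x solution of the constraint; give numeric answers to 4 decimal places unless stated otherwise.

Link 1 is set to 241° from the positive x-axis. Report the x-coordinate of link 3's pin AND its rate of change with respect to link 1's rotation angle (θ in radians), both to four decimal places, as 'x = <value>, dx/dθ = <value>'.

geometry: r = 55 mm, L = 92 mm, e = 18 mm
crank pin P = (r cos θ, r sin θ) = (-26.664529, -48.104084)
h = r sin θ − e = -48.104084 − 18 = -66.104084
x = r cos θ + √(L² − h²) = -26.664529 + 63.986327 = 37.321798
dx/dθ = −r sin θ − h·r cos θ/√(L² − h²) (θ in radians; h = -66.104084) = 20.557038

x = 37.3218, dx/dθ = 20.5570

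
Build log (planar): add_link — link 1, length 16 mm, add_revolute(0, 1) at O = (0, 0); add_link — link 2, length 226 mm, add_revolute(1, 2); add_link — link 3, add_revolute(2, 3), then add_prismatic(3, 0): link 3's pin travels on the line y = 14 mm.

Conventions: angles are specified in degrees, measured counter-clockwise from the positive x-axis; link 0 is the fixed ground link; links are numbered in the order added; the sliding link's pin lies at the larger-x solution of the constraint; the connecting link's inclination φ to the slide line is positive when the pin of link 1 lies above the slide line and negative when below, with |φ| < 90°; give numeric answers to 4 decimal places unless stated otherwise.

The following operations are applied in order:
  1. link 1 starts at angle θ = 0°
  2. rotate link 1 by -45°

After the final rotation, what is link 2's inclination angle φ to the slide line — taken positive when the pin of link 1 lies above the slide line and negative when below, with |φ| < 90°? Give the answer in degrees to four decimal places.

geometry: r = 16 mm, L = 226 mm, e = 14 mm; θ starts at 0°
rotate link 1 by -45°: θ ← 0° -45° = -45°
h = r sin θ − e = -11.313708 − 14 = -25.313708
sin φ = h / L = -25.313708 / 226 = -0.11200756
φ = arcsin(-0.11200756) = -6.431056°

-6.4311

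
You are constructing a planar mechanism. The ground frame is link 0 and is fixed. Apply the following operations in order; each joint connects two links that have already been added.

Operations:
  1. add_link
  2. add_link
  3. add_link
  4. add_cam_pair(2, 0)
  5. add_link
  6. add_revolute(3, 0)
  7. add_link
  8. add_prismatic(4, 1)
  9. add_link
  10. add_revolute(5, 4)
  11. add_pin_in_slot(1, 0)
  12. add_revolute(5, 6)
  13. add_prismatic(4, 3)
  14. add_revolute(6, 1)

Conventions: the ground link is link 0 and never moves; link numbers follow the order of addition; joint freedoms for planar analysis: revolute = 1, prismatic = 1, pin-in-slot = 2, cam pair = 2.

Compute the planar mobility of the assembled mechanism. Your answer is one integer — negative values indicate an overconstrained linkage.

link 0 = ground. State L|J1|J2 = 1|0|0
+link1  2|0|0
+link2  3|0|0
+link3  4|0|0
C(2,0) f=2→J2  4|0|1
+link4  5|0|1
R(3,0) f=1→J1  5|1|1
+link5  6|1|1
P(4,1) f=1→J1  6|2|1
+link6  7|2|1
R(5,4) f=1→J1  7|3|1
PS(1,0) f=2→J2  7|3|2
R(5,6) f=1→J1  7|4|2
P(4,3) f=1→J1  7|5|2
R(6,1) f=1→J1  7|6|2
M = 3(7−1)−2·6−2 = 18−12−2 = 4

M = 4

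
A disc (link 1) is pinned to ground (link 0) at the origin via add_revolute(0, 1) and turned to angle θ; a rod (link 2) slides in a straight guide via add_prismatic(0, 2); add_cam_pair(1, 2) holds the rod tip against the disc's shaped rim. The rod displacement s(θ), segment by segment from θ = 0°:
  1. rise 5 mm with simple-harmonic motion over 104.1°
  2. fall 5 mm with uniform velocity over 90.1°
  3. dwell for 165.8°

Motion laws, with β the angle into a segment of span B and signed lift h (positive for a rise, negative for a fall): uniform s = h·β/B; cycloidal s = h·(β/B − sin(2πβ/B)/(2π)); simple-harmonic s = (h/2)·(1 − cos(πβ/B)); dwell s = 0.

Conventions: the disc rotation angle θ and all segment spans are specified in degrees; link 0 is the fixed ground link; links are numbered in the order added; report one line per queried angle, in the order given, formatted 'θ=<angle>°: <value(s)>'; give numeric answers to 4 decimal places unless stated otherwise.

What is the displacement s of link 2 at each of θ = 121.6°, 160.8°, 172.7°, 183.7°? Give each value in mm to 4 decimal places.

segment 1 (0° to 104.1°, simple-harmonic, h = 5) is passed completely: s = 0.0000 + (5) = 5.0000
θ = 121.6° falls in segment 2 (104.1° to 194.2°, uniform, h = -5): β = 121.6 − 104.1 = 17.5°, B = 90.1°; Δs = -5·17.5/90.1 = -0.9711; s = 5.0000 − 0.9711 = 4.0289
θ = 160.8° falls in segment 2 (104.1° to 194.2°, uniform, h = -5): β = 160.8 − 104.1 = 56.7°, B = 90.1°; Δs = -5·56.7/90.1 = -3.1465; s = 5.0000 − 3.1465 = 1.8535
θ = 172.7° falls in segment 2 (104.1° to 194.2°, uniform, h = -5): β = 172.7 − 104.1 = 68.6°, B = 90.1°; Δs = -5·68.6/90.1 = -3.8069; s = 5.0000 − 3.8069 = 1.1931
θ = 183.7° falls in segment 2 (104.1° to 194.2°, uniform, h = -5): β = 183.7 − 104.1 = 79.6°, B = 90.1°; Δs = -5·79.6/90.1 = -4.4173; s = 5.0000 − 4.4173 = 0.5827

θ=121.6°: 4.0289
θ=160.8°: 1.8535
θ=172.7°: 1.1931
θ=183.7°: 0.5827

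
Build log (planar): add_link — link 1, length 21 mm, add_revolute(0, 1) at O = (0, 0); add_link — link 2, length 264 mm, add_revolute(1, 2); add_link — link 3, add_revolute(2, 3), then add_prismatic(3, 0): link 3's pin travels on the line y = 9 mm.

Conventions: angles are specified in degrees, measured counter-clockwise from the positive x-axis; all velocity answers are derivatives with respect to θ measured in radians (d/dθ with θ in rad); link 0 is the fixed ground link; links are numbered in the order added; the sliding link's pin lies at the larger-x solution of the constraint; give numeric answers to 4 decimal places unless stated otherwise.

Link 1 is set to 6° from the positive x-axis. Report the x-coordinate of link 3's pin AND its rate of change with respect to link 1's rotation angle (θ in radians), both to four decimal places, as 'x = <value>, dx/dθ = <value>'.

geometry: r = 21 mm, L = 264 mm, e = 9 mm
crank pin P = (r cos θ, r sin θ) = (20.884960, 2.195098)
h = r sin θ − e = 2.195098 − 9 = -6.804902
x = r cos θ + √(L² − h²) = 20.884960 + 263.912283 = 284.797243
dx/dθ = −r sin θ − h·r cos θ/√(L² − h²) (θ in radians; h = -6.804902) = -1.656585

x = 284.7972, dx/dθ = -1.6566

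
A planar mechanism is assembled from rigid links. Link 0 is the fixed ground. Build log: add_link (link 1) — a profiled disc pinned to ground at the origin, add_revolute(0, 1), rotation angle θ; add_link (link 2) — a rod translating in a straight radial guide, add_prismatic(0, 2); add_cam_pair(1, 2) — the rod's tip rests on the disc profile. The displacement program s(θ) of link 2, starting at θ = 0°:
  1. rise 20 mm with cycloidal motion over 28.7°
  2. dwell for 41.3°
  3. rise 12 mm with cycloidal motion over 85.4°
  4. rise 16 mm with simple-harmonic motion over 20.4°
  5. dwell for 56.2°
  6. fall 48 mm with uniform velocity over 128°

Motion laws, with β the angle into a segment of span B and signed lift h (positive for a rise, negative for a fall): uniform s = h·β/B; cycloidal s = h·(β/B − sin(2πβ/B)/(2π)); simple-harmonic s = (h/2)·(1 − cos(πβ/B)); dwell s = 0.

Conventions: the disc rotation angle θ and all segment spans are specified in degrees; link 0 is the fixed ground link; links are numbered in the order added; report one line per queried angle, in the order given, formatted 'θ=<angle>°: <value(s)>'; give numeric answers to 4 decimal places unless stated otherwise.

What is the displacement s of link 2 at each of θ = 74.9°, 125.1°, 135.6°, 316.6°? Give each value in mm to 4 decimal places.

seg 1 [0°–28.7°] cycloidal, h=20: full span → s += 20 → s = 20.0000
seg 2 [28.7°–70°] dwell: s stays 20.0000
seg 3 [70°–155.4°] cycloidal, h=12: θ=74.9° here. β=4.9, B=85.4. 12·(0.0574 − sin(2π·0.0574)/(2π)) = 0.0148 → s = 20.0148
seg 3 [70°–155.4°] cycloidal, h=12: θ=125.1° here. β=55.1, B=85.4. 12·(0.6452 − sin(2π·0.6452)/(2π)) = 9.2529 → s = 29.2529
seg 3 [70°–155.4°] cycloidal, h=12: θ=135.6° here. β=65.6, B=85.4. 12·(0.7681 − sin(2π·0.7681)/(2π)) = 11.1153 → s = 31.1153
seg 3 [70°–155.4°] cycloidal, h=12: full span → s += 12 → s = 32.0000
seg 4 [155.4°–175.8°] simple-harmonic, h=16: full span → s += 16 → s = 48.0000
seg 5 [175.8°–232°] dwell: s stays 48.0000
seg 6 [232°–360°] uniform, h=-48: θ=316.6° here. β=84.6, B=128. -48·84.6/128 = -31.7250 → s = 16.2750

θ=74.9°: 20.0148
θ=125.1°: 29.2529
θ=135.6°: 31.1153
θ=316.6°: 16.2750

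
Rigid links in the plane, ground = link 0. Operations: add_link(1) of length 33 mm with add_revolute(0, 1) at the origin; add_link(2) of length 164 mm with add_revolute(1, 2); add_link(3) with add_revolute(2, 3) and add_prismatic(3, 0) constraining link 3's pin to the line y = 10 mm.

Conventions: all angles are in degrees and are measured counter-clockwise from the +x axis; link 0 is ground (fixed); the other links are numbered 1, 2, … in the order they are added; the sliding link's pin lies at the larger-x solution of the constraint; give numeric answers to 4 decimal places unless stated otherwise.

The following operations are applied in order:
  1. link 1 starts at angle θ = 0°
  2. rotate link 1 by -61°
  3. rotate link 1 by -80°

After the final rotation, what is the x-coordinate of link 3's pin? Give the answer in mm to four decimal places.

geometry: r = 33 mm, L = 164 mm, e = 10 mm; θ starts at 0°
rotate link 1 by -61°: θ ← 0° -61° = -61°
rotate link 1 by -80°: θ ← -61° -80° = -141°
crank pin P = (r cos θ, r sin θ) = (-25.645817, -20.767573)
h = r sin θ − e = -20.767573 − 10 = -30.767573
x = r cos θ + √(L² − h²) = -25.645817 + 161.088039 = 135.442223

135.4422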